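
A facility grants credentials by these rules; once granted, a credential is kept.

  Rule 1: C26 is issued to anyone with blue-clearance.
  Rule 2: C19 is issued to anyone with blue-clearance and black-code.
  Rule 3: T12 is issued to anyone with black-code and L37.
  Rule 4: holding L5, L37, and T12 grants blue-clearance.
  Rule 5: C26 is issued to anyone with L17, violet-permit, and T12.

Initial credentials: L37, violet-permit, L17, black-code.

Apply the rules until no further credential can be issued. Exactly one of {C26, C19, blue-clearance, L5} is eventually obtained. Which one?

C26

Holding black-code and L37 grants T12 (Rule 3).
Holding L17, violet-permit, and T12 grants C26 (Rule 5).
C19 would need blue-clearance and black-code (Rule 2), but blue-clearance is never granted. blue-clearance would need L5, L37, and T12 (Rule 4), but L5 is never granted. No rule produces L5, and it is not given.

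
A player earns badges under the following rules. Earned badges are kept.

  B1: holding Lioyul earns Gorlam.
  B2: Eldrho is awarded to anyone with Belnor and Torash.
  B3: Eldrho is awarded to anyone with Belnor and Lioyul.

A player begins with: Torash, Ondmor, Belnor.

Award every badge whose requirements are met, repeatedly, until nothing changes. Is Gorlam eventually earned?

Gorlam would need Lioyul (B1), but Lioyul is never earned.

No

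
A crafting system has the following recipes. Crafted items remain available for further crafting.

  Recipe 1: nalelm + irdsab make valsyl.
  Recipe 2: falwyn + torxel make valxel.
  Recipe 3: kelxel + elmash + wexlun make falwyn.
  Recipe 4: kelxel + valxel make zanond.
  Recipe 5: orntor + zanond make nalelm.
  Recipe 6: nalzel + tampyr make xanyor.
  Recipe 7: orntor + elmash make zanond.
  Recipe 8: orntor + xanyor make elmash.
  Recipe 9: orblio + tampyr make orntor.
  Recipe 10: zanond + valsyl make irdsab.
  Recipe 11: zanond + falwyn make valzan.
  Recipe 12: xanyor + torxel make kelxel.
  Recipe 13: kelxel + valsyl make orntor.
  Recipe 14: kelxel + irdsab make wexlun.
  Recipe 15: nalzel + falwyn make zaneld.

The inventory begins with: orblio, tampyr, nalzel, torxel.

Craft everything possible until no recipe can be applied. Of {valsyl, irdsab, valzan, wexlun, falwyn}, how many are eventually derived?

0

valsyl would need nalelm and irdsab (Recipe 1), but irdsab is never obtained.
irdsab would need zanond and valsyl (Recipe 10), but valsyl is never obtained.
valzan would need zanond and falwyn (Recipe 11), but falwyn is never obtained.
wexlun would need kelxel and irdsab (Recipe 14), but irdsab is never obtained.
falwyn would need kelxel, elmash, and wexlun (Recipe 3), but wexlun is never obtained.
None of the 5 are reached.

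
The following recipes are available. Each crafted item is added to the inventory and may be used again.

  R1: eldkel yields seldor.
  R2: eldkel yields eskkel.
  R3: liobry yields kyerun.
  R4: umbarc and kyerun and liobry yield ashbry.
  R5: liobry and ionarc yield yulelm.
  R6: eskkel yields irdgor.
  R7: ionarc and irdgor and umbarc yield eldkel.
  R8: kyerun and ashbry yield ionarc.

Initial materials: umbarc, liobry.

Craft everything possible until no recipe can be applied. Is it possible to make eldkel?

eldkel would need ionarc, irdgor, and umbarc (R7), but irdgor is never obtained.

No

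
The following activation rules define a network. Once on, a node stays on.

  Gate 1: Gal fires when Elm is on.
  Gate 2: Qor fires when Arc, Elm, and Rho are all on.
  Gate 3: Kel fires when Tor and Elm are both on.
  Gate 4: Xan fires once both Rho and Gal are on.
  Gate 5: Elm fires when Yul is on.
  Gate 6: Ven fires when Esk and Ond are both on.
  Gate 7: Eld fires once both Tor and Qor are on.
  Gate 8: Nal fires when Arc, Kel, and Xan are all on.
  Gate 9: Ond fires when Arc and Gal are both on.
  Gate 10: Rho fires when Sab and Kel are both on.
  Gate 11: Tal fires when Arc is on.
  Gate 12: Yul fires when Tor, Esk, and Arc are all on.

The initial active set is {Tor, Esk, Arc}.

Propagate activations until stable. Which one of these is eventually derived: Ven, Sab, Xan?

Ven

Tor, Esk, and Arc are on, so Yul fires (Gate 12).
Gate 5: Yul on → Elm on.
Gate 1: Elm on → Gal on.
Arc and Gal are on, so Ond fires (Gate 9).
Esk and Ond are on, so Ven fires (Gate 6).
No rule produces Sab, and it is not given. Xan would need Rho and Gal (Gate 4), but Rho never turns on.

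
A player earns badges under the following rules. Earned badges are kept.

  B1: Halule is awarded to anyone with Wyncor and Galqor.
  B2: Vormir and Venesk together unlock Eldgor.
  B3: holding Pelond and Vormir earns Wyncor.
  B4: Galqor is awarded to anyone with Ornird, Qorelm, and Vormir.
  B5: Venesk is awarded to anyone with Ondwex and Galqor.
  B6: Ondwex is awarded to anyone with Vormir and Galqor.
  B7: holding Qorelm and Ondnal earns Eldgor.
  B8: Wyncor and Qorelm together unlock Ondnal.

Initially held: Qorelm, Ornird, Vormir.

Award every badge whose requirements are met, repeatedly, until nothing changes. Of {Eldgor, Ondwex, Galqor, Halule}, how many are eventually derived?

With Ornird, Qorelm, and Vormir, Galqor is earned (B4).
With Vormir and Galqor, Ondwex is earned (B6).
With Ondwex and Galqor, Venesk is earned (B5).
With Vormir and Venesk, Eldgor is earned (B2).
Eldgor: reached.
Ondwex: reached.
Galqor: reached.
Halule would need Wyncor and Galqor (B1), but Wyncor is never earned.
Reached: Eldgor, Ondwex, and Galqor — 3 of the 4.

3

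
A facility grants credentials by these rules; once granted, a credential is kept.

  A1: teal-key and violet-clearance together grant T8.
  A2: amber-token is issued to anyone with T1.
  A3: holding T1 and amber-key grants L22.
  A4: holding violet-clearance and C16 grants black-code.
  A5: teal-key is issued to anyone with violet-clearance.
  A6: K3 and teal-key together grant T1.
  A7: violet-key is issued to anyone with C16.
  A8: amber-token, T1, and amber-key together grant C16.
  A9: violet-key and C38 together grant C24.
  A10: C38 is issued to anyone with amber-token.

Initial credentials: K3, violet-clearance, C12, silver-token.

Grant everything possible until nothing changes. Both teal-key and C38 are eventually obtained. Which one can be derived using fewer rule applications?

teal-key: Holding violet-clearance grants teal-key (A5). [1 rule application]
C38: Holding violet-clearance grants teal-key (A5). Holding K3 and teal-key grants T1 (A6). Holding T1 grants amber-token (A2). Holding amber-token grants C38 (A10). [4 rule applications]
teal-key needs fewer.

teal-key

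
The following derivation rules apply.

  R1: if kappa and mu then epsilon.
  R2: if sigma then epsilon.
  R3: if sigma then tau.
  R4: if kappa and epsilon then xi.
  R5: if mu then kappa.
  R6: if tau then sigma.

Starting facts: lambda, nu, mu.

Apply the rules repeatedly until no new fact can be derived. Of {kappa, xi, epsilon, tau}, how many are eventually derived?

3

From mu, R5 gives kappa.
kappa and mu hold, so epsilon follows (R1).
kappa and epsilon hold, so xi follows (R4).
kappa: reached.
xi: reached.
epsilon: reached.
tau would need sigma (R3), but sigma is never established.
Reached: kappa, xi, and epsilon — 3 of the 4.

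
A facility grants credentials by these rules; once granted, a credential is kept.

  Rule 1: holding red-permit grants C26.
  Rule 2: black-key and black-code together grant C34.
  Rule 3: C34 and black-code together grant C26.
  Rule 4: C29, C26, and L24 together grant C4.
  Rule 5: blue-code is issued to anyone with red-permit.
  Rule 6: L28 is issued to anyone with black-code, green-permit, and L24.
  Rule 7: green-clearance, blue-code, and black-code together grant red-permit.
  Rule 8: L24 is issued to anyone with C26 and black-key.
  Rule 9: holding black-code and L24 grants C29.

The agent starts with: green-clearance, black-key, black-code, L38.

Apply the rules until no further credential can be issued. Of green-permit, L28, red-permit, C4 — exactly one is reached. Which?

C4

Holding black-key and black-code grants C34 (Rule 2).
Holding C34 and black-code grants C26 (Rule 3).
Holding C26 and black-key grants L24 (Rule 8).
Holding black-code and L24 grants C29 (Rule 9).
Holding C29, C26, and L24 grants C4 (Rule 4).
No rule produces green-permit, and it is not given. L28 would need black-code, green-permit, and L24 (Rule 6), but green-permit is never granted. red-permit would need green-clearance, blue-code, and black-code (Rule 7), but blue-code is never granted.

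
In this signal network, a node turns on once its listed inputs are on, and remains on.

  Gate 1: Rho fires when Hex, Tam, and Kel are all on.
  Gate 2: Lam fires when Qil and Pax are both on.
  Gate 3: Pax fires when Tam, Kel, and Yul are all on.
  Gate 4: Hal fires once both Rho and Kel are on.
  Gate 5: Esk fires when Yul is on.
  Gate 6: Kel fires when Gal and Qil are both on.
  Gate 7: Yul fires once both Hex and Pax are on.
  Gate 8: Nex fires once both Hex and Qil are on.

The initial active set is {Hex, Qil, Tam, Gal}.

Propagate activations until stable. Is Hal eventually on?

Yes

Gal and Qil are on, so Kel fires (Gate 6).
Gate 1: Hex, Tam, and Kel on → Rho on.
Rho and Kel are on, so Hal fires (Gate 4).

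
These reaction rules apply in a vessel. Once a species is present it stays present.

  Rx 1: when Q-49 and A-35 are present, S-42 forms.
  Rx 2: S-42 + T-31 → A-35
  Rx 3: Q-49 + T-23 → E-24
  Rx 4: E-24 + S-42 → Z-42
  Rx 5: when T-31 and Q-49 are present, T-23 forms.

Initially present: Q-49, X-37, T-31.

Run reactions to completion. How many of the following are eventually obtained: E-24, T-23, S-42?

T-31 and Q-49 present → T-23 forms (Rx 5).
Q-49 and T-23 present → E-24 forms (Rx 3).
E-24: reached.
T-23: reached.
S-42 would need Q-49 and A-35 (Rx 1), but A-35 never forms.
Reached: E-24 and T-23 — 2 of the 3.

2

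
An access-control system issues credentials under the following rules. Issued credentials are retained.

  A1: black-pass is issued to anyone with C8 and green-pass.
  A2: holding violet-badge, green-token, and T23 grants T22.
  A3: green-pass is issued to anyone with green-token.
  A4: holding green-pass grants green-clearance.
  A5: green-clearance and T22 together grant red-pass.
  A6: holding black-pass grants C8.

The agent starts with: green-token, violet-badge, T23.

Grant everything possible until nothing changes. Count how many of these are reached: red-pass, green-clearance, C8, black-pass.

Holding violet-badge, green-token, and T23 grants T22 (A2).
Holding green-token grants green-pass (A3).
Holding green-pass grants green-clearance (A4).
Holding green-clearance and T22 grants red-pass (A5).
red-pass: reached.
green-clearance: reached.
C8 would need black-pass (A6), but black-pass is never granted.
black-pass would need C8 and green-pass (A1), but C8 is never granted.
Reached: red-pass and green-clearance — 2 of the 4.

2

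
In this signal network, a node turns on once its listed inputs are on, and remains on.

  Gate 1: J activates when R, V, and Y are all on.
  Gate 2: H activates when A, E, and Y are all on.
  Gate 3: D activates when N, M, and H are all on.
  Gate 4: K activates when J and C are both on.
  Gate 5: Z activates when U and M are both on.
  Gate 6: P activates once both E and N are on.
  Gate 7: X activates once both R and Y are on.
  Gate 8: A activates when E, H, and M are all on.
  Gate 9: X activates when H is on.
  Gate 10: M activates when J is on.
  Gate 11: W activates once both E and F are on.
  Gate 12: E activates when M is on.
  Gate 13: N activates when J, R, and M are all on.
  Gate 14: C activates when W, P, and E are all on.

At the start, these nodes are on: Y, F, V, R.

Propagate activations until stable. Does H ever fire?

H would need A, E, and Y (Gate 2), but A never turns on.

No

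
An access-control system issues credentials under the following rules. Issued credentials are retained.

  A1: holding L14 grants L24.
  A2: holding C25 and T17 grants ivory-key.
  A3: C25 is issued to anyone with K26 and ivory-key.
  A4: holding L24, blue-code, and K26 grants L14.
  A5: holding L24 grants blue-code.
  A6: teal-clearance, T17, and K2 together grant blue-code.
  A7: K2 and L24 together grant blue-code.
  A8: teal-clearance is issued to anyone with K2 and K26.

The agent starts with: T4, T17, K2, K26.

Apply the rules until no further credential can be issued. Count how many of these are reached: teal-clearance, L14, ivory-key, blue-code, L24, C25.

2

Holding K2 and K26 grants teal-clearance (A8).
Holding teal-clearance, T17, and K2 grants blue-code (A6).
teal-clearance: reached.
L14 would need L24, blue-code, and K26 (A4), but L24 is never granted.
ivory-key would need C25 and T17 (A2), but C25 is never granted.
blue-code: reached.
L24 would need L14 (A1), but L14 is never granted.
C25 would need K26 and ivory-key (A3), but ivory-key is never granted.
Reached: teal-clearance and blue-code — 2 of the 6.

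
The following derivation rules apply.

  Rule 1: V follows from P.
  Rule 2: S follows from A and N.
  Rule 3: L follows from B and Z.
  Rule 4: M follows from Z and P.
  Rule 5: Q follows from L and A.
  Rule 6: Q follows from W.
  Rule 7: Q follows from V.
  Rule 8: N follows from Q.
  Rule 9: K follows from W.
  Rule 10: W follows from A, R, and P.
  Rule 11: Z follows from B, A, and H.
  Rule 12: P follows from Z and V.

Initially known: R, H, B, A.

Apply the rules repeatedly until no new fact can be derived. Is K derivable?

K would need W (Rule 9), but W is never established.

No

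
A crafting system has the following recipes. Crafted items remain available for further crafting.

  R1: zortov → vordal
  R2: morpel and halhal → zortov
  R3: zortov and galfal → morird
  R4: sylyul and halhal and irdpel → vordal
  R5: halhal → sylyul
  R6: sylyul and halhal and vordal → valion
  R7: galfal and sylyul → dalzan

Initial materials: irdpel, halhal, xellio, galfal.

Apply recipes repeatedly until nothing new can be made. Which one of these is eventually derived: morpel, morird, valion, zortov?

halhal → sylyul (R5).
Using R4, sylyul, halhal, and irdpel make vordal.
Using R6, sylyul, halhal, and vordal make valion.
zortov would need morpel and halhal (R2), but morpel is never obtained. No rule produces morpel, and it is not given. morird would need zortov and galfal (R3), but zortov is never obtained.

valion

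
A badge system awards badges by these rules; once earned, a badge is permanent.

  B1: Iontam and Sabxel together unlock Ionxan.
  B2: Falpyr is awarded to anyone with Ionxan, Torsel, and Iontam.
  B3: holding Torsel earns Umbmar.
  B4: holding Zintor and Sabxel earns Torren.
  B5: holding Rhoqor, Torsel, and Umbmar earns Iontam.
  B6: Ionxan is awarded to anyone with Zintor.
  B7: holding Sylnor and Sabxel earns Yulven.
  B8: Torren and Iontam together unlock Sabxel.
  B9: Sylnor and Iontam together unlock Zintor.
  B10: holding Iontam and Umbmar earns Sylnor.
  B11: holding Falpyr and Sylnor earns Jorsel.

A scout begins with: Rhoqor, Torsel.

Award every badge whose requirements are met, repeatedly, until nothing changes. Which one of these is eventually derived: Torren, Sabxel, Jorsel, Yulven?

Jorsel

With Torsel, Umbmar is earned (B3).
With Rhoqor, Torsel, and Umbmar, Iontam is earned (B5).
With Iontam and Umbmar, Sylnor is earned (B10).
With Sylnor and Iontam, Zintor is earned (B9).
With Zintor, Ionxan is earned (B6).
With Ionxan, Torsel, and Iontam, Falpyr is earned (B2).
With Falpyr and Sylnor, Jorsel is earned (B11).
Yulven would need Sylnor and Sabxel (B7), but Sabxel is never earned. Sabxel would need Torren and Iontam (B8), but Torren is never earned. Torren would need Zintor and Sabxel (B4), but Sabxel is never earned.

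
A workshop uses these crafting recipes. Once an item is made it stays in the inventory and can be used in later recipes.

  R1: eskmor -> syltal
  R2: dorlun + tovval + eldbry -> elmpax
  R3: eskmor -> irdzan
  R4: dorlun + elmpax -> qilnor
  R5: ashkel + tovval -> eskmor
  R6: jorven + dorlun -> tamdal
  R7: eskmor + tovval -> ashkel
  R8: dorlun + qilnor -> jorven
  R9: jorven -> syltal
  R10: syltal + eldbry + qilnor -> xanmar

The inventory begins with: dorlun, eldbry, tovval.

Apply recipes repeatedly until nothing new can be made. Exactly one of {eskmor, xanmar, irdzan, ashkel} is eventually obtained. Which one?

Using R2, dorlun, tovval, and eldbry make elmpax.
Using R4, dorlun and elmpax make qilnor.
Using R8, dorlun and qilnor make jorven.
Using R9, jorven makes syltal.
syltal + eldbry + qilnor -> xanmar (R10).
eskmor would need ashkel and tovval (R5), but ashkel is never obtained. ashkel would need eskmor and tovval (R7), but eskmor is never obtained. irdzan would need eskmor (R3), but eskmor is never obtained.

xanmar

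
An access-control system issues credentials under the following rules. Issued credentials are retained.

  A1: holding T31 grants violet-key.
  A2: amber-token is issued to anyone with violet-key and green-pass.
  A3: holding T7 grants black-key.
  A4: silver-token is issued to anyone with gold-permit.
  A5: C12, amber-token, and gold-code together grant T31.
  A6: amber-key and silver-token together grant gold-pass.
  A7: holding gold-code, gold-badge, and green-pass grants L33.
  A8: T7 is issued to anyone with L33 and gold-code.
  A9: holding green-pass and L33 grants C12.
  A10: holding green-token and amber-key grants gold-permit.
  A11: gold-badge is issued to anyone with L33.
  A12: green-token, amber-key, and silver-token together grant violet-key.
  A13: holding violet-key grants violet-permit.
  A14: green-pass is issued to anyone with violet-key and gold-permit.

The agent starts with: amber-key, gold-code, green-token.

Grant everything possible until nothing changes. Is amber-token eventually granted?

Holding green-token and amber-key grants gold-permit (A10).
Holding gold-permit grants silver-token (A4).
Holding green-token, amber-key, and silver-token grants violet-key (A12).
Holding violet-key and gold-permit grants green-pass (A14).
Holding violet-key and green-pass grants amber-token (A2).

Yes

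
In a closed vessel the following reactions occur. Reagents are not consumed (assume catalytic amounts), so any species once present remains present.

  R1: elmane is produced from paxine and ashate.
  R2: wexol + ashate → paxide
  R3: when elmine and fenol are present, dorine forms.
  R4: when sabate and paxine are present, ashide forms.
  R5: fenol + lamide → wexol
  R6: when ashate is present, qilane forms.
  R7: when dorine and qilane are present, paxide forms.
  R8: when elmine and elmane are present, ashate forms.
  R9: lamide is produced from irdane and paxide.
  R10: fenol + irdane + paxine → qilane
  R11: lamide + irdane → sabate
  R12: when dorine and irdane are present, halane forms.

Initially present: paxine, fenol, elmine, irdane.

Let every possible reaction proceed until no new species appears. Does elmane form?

No

elmane would need paxine and ashate (R1), but ashate never forms.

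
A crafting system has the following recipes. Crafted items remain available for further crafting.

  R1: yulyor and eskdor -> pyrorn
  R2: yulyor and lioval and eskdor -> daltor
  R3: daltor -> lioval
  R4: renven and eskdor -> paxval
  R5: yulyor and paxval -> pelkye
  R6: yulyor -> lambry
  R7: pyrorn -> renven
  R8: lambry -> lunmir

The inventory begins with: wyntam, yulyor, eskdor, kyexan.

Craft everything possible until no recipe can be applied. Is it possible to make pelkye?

Using R1, yulyor and eskdor make pyrorn.
pyrorn -> renven (R7).
Using R4, renven and eskdor make paxval.
yulyor and paxval -> pelkye (R5).

Yes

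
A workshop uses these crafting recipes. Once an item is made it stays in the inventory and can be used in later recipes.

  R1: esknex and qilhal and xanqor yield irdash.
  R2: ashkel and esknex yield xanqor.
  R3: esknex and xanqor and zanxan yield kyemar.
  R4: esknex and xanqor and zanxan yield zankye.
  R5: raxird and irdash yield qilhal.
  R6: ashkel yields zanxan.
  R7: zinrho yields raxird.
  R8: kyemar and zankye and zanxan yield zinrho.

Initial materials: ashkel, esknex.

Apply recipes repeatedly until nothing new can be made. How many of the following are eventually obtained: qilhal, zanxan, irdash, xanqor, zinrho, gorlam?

Using R2, ashkel and esknex make xanqor.
Using R6, ashkel makes zanxan.
esknex and xanqor and zanxan → kyemar (R3).
esknex and xanqor and zanxan → zankye (R4).
Using R8, kyemar, zankye, and zanxan make zinrho.
qilhal would need raxird and irdash (R5), but irdash is never obtained.
zanxan: reached.
irdash would need esknex, qilhal, and xanqor (R1), but qilhal is never obtained.
xanqor: reached.
zinrho: reached.
No rule produces gorlam, and it is not given.
Reached: zanxan, xanqor, and zinrho — 3 of the 6.

3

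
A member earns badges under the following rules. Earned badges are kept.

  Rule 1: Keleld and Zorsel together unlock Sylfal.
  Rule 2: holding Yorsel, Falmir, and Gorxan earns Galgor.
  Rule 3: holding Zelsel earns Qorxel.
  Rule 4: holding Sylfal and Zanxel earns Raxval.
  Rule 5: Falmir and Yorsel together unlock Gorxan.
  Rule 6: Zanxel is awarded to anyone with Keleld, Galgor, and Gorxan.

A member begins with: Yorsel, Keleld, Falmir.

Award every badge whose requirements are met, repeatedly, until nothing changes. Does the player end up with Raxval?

No

Raxval would need Sylfal and Zanxel (Rule 4), but Sylfal is never earned.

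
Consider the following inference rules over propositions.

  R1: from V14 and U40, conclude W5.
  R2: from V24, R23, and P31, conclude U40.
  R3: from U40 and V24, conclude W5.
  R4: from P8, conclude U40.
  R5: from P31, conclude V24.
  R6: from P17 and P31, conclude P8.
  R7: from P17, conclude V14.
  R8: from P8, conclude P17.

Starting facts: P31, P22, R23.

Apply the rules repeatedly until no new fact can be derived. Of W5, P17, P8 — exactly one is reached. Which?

W5

From P31, R5 gives V24.
V24, R23, and P31 hold, so U40 follows (R2).
U40 and V24 hold, so W5 follows (R3).
P8 would need P17 and P31 (R6), but P17 is never established. P17 would need P8 (R8), but P8 is never established.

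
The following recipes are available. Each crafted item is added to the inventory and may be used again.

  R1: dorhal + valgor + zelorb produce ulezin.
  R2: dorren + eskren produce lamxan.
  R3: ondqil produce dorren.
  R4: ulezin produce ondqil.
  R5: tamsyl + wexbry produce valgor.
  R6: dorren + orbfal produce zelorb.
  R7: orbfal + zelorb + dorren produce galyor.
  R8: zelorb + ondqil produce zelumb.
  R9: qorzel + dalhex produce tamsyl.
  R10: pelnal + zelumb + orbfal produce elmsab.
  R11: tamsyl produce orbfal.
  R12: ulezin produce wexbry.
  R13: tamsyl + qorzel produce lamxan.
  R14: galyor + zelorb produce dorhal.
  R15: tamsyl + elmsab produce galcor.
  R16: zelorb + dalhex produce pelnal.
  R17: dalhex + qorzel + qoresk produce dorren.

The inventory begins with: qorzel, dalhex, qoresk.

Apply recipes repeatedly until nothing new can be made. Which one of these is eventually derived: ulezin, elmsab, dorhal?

dalhex + qorzel + qoresk → dorren (R17).
Using R9, qorzel and dalhex make tamsyl.
Using R11, tamsyl makes orbfal.
Using R6, dorren and orbfal make zelorb.
Using R7, orbfal, zelorb, and dorren make galyor.
galyor + zelorb → dorhal (R14).
ulezin would need dorhal, valgor, and zelorb (R1), but valgor is never obtained. elmsab would need pelnal, zelumb, and orbfal (R10), but zelumb is never obtained.

dorhal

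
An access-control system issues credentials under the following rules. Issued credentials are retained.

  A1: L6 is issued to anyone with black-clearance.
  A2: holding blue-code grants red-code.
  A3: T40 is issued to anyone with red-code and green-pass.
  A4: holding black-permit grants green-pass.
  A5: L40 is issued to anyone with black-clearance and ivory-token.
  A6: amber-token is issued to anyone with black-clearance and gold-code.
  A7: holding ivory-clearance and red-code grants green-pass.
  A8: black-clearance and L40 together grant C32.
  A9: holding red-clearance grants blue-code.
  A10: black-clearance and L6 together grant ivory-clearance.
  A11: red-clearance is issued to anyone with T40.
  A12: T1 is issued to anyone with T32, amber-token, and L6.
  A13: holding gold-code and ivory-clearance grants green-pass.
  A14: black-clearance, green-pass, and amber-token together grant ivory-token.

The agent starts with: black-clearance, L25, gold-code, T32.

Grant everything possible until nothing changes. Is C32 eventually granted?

Holding black-clearance and gold-code grants amber-token (A6).
Holding black-clearance grants L6 (A1).
Holding black-clearance and L6 grants ivory-clearance (A10).
Holding gold-code and ivory-clearance grants green-pass (A13).
Holding black-clearance, green-pass, and amber-token grants ivory-token (A14).
Holding black-clearance and ivory-token grants L40 (A5).
Holding black-clearance and L40 grants C32 (A8).

Yes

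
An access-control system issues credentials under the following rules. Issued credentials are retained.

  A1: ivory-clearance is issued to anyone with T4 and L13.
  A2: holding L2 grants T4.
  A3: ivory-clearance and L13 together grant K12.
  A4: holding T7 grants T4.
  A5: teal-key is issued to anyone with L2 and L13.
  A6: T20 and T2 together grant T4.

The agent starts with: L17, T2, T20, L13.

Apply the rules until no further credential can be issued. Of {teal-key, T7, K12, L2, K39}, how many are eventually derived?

1

Holding T20 and T2 grants T4 (A6).
Holding T4 and L13 grants ivory-clearance (A1).
Holding ivory-clearance and L13 grants K12 (A3).
teal-key would need L2 and L13 (A5), but L2 is never granted.
No rule produces T7, and it is not given.
K12: reached.
No rule produces L2, and it is not given.
No rule produces K39, and it is not given.
Reached: K12 — 1 of the 5.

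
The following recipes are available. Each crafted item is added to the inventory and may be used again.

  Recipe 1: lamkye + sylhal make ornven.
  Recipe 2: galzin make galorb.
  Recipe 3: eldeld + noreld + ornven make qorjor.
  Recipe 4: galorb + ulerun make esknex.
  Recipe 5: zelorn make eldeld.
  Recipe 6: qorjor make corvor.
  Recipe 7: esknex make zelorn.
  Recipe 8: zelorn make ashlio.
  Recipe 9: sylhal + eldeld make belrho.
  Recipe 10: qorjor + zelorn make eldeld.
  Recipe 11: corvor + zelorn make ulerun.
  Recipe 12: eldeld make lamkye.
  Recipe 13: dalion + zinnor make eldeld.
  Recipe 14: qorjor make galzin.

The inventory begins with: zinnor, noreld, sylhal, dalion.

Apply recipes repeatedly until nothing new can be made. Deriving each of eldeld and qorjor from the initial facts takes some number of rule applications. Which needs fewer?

eldeld

eldeld: dalion + zinnor → eldeld (Recipe 13). [1 rule application]
qorjor: Using Recipe 13, dalion and zinnor make eldeld. Using Recipe 12, eldeld makes lamkye. lamkye + sylhal → ornven (Recipe 1). eldeld + noreld + ornven → qorjor (Recipe 3). [4 rule applications]
eldeld needs fewer.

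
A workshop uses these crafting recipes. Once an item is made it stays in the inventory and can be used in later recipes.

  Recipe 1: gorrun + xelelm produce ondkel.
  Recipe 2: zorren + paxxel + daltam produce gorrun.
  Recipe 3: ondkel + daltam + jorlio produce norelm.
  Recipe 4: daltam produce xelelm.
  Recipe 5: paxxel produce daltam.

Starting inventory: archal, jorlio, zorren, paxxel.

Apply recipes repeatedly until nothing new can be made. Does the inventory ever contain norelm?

Using Recipe 5, paxxel makes daltam.
Using Recipe 2, zorren, paxxel, and daltam make gorrun.
Using Recipe 4, daltam makes xelelm.
Using Recipe 1, gorrun and xelelm make ondkel.
ondkel + daltam + jorlio → norelm (Recipe 3).

Yes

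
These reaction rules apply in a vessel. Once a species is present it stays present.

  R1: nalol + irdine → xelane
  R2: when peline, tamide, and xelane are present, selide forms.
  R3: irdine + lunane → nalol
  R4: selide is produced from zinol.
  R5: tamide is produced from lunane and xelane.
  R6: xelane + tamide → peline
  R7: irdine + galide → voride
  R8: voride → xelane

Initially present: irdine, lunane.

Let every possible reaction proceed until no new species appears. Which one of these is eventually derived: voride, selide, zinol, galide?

irdine and lunane present → nalol forms (R3).
nalol and irdine present → xelane forms (R1).
lunane and xelane present → tamide forms (R5).
xelane and tamide present → peline forms (R6).
peline, tamide, and xelane present → selide forms (R2).
voride would need irdine and galide (R7), but galide never forms. No rule produces galide, and it is not given. No rule produces zinol, and it is not given.

selide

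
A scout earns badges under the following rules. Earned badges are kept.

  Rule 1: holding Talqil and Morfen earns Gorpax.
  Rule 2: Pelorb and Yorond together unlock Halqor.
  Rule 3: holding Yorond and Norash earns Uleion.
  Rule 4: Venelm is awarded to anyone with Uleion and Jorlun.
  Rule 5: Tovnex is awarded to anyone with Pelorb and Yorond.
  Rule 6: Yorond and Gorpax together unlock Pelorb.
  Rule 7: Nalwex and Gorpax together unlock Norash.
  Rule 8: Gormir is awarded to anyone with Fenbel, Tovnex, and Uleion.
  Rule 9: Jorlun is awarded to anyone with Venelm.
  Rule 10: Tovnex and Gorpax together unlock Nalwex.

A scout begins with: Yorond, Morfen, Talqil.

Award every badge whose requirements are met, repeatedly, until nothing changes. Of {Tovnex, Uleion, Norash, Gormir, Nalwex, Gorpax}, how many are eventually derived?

With Talqil and Morfen, Gorpax is earned (Rule 1).
With Yorond and Gorpax, Pelorb is earned (Rule 6).
With Pelorb and Yorond, Tovnex is earned (Rule 5).
With Tovnex and Gorpax, Nalwex is earned (Rule 10).
With Nalwex and Gorpax, Norash is earned (Rule 7).
With Yorond and Norash, Uleion is earned (Rule 3).
Tovnex: reached.
Uleion: reached.
Norash: reached.
Gormir would need Fenbel, Tovnex, and Uleion (Rule 8), but Fenbel is never earned.
Nalwex: reached.
Gorpax: reached.
Reached: Tovnex, Uleion, Norash, Nalwex, and Gorpax — 5 of the 6.

5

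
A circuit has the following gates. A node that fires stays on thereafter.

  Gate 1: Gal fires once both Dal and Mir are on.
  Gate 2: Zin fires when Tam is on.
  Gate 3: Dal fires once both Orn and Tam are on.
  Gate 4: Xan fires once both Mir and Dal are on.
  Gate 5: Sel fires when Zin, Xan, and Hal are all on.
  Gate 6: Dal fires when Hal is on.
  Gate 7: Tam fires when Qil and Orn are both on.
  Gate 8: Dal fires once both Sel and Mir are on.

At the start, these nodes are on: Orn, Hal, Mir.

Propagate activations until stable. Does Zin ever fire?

No

Zin would need Tam (Gate 2), but Tam never turns on.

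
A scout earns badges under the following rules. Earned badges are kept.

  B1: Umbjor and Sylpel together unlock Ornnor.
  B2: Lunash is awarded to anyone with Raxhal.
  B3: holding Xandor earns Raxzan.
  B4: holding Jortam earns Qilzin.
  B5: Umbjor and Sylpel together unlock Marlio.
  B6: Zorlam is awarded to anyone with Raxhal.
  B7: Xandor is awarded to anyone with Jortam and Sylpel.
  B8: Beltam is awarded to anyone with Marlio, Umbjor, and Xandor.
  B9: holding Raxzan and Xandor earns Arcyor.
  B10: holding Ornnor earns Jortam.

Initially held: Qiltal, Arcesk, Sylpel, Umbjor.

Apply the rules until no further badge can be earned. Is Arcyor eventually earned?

Yes

With Umbjor and Sylpel, Ornnor is earned (B1).
With Ornnor, Jortam is earned (B10).
With Jortam and Sylpel, Xandor is earned (B7).
With Xandor, Raxzan is earned (B3).
With Raxzan and Xandor, Arcyor is earned (B9).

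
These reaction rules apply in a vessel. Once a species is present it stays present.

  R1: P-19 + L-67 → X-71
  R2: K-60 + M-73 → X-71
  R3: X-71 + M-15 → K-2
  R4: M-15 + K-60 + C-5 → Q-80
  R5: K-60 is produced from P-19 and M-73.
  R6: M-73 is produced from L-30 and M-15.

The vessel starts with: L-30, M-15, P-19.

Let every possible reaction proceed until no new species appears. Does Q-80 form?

No

Q-80 would need M-15, K-60, and C-5 (R4), but C-5 never forms.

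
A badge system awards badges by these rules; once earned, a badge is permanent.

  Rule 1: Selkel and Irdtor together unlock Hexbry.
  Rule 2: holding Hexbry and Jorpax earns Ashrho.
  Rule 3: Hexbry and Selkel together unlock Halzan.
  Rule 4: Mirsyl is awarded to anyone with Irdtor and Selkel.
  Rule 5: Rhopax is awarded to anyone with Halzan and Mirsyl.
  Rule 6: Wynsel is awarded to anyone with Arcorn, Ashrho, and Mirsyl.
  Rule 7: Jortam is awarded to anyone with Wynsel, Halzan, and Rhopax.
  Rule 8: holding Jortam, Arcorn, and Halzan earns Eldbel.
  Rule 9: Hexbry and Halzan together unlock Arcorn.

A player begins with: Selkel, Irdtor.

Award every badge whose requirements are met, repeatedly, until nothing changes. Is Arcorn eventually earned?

With Selkel and Irdtor, Hexbry is earned (Rule 1).
With Hexbry and Selkel, Halzan is earned (Rule 3).
With Hexbry and Halzan, Arcorn is earned (Rule 9).

Yes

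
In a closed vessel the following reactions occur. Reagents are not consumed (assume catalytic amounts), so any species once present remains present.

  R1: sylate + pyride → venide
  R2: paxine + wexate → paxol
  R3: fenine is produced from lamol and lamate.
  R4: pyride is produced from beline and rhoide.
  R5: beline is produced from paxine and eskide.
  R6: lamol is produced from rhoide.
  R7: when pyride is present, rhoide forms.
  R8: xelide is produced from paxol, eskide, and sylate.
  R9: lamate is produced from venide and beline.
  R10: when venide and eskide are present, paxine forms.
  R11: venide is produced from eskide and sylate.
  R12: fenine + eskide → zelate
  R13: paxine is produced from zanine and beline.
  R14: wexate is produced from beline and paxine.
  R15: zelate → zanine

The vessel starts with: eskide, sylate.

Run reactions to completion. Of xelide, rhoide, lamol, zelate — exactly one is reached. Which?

eskide and sylate present → venide forms (R11).
venide and eskide present → paxine forms (R10).
paxine and eskide present → beline forms (R5).
beline and paxine present → wexate forms (R14).
paxine and wexate present → paxol forms (R2).
paxol, eskide, and sylate present → xelide forms (R8).
lamol would need rhoide (R6), but rhoide never forms. zelate would need fenine and eskide (R12), but fenine never forms. rhoide would need pyride (R7), but pyride never forms.

xelide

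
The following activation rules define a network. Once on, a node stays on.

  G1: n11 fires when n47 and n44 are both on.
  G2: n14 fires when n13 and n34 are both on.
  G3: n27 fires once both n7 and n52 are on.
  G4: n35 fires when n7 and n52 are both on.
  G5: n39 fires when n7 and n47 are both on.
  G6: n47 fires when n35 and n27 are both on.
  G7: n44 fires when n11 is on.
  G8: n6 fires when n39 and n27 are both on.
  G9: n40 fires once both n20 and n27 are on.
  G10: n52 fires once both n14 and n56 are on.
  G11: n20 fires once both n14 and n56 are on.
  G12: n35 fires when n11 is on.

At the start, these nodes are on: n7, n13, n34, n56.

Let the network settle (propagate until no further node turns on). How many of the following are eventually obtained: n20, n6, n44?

G2: n13 and n34 on → n14 on.
n14 and n56 are on, so n52 fires (G10).
n14 and n56 are on, so n20 fires (G11).
n7 and n52 are on, so n35 fires (G4).
G3: n7 and n52 on → n27 on.
G6: n35 and n27 on → n47 on.
G5: n7 and n47 on → n39 on.
n39 and n27 are on, so n6 fires (G8).
n20: reached.
n6: reached.
n44 would need n11 (G7), but n11 never turns on.
Reached: n20 and n6 — 2 of the 3.

2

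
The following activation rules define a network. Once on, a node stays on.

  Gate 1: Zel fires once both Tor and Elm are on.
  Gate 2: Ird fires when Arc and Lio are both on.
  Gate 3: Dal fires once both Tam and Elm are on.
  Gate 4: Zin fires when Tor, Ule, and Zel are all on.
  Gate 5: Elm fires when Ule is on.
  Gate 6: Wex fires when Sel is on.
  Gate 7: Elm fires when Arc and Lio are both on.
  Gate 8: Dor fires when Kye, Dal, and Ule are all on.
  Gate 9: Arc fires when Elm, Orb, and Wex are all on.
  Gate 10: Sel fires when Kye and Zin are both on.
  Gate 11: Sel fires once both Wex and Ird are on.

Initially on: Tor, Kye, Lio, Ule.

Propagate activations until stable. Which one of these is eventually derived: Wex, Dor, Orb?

Wex

Gate 5: Ule on → Elm on.
Tor and Elm are on, so Zel fires (Gate 1).
Tor, Ule, and Zel are on, so Zin fires (Gate 4).
Kye and Zin are on, so Sel fires (Gate 10).
Sel is on, so Wex fires (Gate 6).
No rule produces Orb, and it is not given. Dor would need Kye, Dal, and Ule (Gate 8), but Dal never turns on.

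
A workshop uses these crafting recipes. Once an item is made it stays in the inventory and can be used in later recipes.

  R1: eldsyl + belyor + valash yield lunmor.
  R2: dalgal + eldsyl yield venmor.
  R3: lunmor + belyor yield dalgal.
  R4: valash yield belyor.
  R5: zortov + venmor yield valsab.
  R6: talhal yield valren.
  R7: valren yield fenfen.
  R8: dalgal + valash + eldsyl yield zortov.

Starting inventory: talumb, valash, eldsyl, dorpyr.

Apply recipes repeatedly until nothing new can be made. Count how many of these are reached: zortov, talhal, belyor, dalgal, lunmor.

4

Using R4, valash makes belyor.
Using R1, eldsyl, belyor, and valash make lunmor.
Using R3, lunmor and belyor make dalgal.
dalgal + valash + eldsyl → zortov (R8).
zortov: reached.
No rule produces talhal, and it is not given.
belyor: reached.
dalgal: reached.
lunmor: reached.
Reached: zortov, belyor, dalgal, and lunmor — 4 of the 5.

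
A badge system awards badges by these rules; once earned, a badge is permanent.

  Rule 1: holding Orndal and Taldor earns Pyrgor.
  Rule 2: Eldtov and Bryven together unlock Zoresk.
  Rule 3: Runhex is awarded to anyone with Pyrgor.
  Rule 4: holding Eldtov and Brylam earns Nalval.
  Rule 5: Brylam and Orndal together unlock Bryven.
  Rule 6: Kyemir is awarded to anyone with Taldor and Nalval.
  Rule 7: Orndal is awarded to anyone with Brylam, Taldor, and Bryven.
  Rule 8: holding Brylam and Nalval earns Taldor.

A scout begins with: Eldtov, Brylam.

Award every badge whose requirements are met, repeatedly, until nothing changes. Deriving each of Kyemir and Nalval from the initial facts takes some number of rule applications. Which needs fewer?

Nalval

Nalval: With Eldtov and Brylam, Nalval is earned (Rule 4). [1 rule application]
Kyemir: With Eldtov and Brylam, Nalval is earned (Rule 4). With Brylam and Nalval, Taldor is earned (Rule 8). With Taldor and Nalval, Kyemir is earned (Rule 6). [3 rule applications]
Nalval needs fewer.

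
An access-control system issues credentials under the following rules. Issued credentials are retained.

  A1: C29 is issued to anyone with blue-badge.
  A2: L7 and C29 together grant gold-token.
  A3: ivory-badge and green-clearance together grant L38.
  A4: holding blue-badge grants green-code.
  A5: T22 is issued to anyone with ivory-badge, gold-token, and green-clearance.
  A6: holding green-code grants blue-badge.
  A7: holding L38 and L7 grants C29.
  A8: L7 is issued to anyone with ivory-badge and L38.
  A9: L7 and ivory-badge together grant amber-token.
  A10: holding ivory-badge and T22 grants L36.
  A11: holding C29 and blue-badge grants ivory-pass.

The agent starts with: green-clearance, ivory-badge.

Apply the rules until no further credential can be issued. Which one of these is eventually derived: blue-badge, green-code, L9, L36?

L36

Holding ivory-badge and green-clearance grants L38 (A3).
Holding ivory-badge and L38 grants L7 (A8).
Holding L38 and L7 grants C29 (A7).
Holding L7 and C29 grants gold-token (A2).
Holding ivory-badge, gold-token, and green-clearance grants T22 (A5).
Holding ivory-badge and T22 grants L36 (A10).
blue-badge would need green-code (A6), but green-code is never granted. green-code would need blue-badge (A4), but blue-badge is never granted. No rule produces L9, and it is not given.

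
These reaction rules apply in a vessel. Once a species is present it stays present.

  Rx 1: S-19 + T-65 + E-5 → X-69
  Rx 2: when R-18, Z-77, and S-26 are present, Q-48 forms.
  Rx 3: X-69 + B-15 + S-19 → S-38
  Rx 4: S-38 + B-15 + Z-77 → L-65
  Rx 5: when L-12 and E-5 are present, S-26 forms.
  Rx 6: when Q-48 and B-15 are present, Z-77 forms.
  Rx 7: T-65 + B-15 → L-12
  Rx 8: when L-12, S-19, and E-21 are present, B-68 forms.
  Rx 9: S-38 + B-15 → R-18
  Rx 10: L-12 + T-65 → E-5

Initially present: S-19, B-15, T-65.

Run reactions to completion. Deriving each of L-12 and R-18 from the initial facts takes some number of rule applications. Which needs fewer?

L-12: T-65 and B-15 present → L-12 forms (Rx 7). [1 rule application]
R-18: T-65 and B-15 present → L-12 forms (Rx 7). L-12 and T-65 present → E-5 forms (Rx 10). S-19, T-65, and E-5 present → X-69 forms (Rx 1). X-69, B-15, and S-19 present → S-38 forms (Rx 3). S-38 and B-15 present → R-18 forms (Rx 9). [5 rule applications]
L-12 needs fewer.

L-12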